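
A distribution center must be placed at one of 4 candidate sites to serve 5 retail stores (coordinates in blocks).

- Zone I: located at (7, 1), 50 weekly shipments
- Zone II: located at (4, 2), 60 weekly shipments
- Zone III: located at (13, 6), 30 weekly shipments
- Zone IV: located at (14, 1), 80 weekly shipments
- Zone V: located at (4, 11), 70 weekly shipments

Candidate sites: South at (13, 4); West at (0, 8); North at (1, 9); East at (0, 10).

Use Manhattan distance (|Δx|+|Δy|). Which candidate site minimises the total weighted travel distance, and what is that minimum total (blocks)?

South, total 2610 blocks

Total weighted distance at each candidate:
  South (13, 4): total = 2610
  West (0, 8): total = 3920
  North (1, 9): total = 3780
  East (0, 10): total = 4220
Minimum is at South with total 2610 blocks.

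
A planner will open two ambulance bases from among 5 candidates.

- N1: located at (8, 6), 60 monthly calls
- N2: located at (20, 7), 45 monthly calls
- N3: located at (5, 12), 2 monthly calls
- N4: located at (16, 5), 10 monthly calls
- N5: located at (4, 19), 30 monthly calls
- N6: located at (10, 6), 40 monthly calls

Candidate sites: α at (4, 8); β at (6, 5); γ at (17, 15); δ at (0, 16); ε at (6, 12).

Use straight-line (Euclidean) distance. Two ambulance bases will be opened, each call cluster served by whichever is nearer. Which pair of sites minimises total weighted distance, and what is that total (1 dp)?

{β, δ}, total 1198.3

Evaluate every pair (each demand assigned to the nearer of the two):
  {β, δ}: total = 1198.3
  {β, γ}: total = 1205.8
  {β, ε}: total = 1255.9
  {α, γ}: total = 1344.5
  {γ, ε}: total = 1373.3
  {α, β}: total = 1373.7
  {α, δ}: total = 1524.7
  {α, ε}: total = 1532.8
  {δ, ε}: total = 1611.0
  {γ, δ}: total = 1867.5
Best pair: {β, δ} with total 1198.3.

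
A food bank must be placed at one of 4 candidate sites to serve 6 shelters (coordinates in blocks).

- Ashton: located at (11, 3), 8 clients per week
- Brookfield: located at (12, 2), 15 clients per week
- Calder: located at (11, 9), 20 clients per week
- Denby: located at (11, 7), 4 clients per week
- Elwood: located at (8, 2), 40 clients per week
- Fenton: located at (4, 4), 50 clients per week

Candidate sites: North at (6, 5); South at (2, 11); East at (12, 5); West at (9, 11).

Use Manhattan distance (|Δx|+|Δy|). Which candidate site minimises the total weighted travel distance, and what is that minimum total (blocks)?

Total weighted distance at each candidate:
  North (6, 5): total = 749
  South (2, 11): total = 1743
  East (12, 5): total = 911
  West (9, 11): total = 1364
Minimum is at North with total 749 blocks.

North, total 749 blocks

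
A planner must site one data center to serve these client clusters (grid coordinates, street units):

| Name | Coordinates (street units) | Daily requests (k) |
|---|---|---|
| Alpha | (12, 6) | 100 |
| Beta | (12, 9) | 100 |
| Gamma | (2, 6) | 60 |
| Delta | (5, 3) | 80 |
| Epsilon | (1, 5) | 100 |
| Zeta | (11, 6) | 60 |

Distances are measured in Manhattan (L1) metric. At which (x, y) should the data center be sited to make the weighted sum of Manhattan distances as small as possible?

(11, 6)

Manhattan distance separates: Σwᵢ(|x−xᵢ|+|y−yᵢ|) = Σwᵢ|x−xᵢ| + Σwᵢ|y−yᵢ|, so x and y are optimised independently as 1-D weighted medians.
Total weight W = 500; half = 250.
x-coordinate, sorted with cumulative weight:
  x=1 (Epsilon, w=100) cum 100
  x=2 (Gamma, w=60) cum 160
  x=5 (Delta, w=80) cum 240
  x=11 (Zeta, w=60) cum 300  ← median
  x=12 (Alpha, w=100) cum 400
  x=12 (Beta, w=100) cum 500
⇒ x* = 11
y-coordinate, sorted with cumulative weight:
  y=3 (Delta, w=80) cum 80
  y=5 (Epsilon, w=100) cum 180
  y=6 (Alpha, w=100) cum 280  ← median
  y=6 (Gamma, w=60) cum 340
  y=6 (Zeta, w=60) cum 400
  y=9 (Beta, w=100) cum 500
⇒ y* = 6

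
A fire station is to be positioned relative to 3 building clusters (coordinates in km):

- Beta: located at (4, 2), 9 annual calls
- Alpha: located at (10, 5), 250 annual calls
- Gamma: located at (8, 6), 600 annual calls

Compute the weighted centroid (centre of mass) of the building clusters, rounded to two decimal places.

The minimiser of Σwᵢ‖p−pᵢ‖² is the weighted centroid p* = (Σwᵢpᵢ)/(Σwᵢ).
Σwᵢ = 859.
Σwᵢxᵢ = 9·4 + 250·10 + 600·8 = 7336.
Σwᵢyᵢ = 9·2 + 250·5 + 600·6 = 4868.
x* = 7336/859 = 8.54, y* = 4868/859 = 5.67.

(8.54, 5.67)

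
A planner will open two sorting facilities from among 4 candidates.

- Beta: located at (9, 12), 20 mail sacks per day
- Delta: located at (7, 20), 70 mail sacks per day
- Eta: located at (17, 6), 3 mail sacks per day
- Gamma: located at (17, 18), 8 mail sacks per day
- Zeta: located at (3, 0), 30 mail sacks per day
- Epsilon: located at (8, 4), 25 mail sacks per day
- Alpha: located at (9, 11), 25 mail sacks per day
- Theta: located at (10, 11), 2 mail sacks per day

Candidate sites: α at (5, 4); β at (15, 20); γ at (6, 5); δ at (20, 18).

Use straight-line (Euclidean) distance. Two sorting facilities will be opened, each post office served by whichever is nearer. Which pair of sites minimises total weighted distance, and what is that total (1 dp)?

{β, γ}, total 1181.0

Evaluate every pair (each demand assigned to the nearer of the two):
  {β, γ}: total = 1181.0
  {α, β}: total = 1225.9
  {γ, δ}: total = 1543.1
  {α, δ}: total = 1588.0
  {α, γ}: total = 1746.2
  {β, δ}: total = 2247.1
Best pair: {β, γ} with total 1181.0.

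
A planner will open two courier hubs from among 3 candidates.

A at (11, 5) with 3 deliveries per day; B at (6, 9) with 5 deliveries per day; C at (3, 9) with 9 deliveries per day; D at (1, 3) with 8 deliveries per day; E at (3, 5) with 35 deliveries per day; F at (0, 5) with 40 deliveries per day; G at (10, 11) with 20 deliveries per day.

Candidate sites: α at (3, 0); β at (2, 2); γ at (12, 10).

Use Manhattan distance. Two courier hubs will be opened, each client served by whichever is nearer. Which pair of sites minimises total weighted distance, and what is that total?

{β, γ}, total 541

Evaluate every pair (each demand assigned to the nearer of the two):
  {β, γ}: total = 541
  {α, γ}: total = 729
  {α, β}: total = 859
Best pair: {β, γ} with total 541.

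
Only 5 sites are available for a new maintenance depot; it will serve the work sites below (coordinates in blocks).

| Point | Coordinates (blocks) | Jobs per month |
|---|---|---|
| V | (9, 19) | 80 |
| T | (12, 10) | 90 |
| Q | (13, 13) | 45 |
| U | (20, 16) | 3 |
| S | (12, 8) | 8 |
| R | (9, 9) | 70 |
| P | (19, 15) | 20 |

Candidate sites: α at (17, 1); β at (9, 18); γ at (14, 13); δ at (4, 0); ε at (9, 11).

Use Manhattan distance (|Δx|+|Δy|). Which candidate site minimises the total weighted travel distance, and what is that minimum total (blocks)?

Total weighted distance at each candidate:
  α (17, 1): total = 5650
  β (9, 18): total = 2508
  γ (14, 13): total = 2228
  δ (4, 0): total = 6334
  ε (9, 11): total = 1786
Minimum is at ε with total 1786 blocks.

ε, total 1786 blocks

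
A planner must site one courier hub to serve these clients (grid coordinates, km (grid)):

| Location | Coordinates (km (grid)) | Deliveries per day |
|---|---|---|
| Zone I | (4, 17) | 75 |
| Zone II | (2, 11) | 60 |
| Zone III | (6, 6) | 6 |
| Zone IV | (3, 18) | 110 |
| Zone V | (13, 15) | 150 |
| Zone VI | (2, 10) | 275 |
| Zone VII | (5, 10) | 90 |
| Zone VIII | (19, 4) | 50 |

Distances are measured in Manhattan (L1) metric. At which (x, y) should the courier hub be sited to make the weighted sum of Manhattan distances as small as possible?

Manhattan distance separates: Σwᵢ(|x−xᵢ|+|y−yᵢ|) = Σwᵢ|x−xᵢ| + Σwᵢ|y−yᵢ|, so x and y are optimised independently as 1-D weighted medians.
Total weight W = 816; half = 408.
x-coordinate, sorted with cumulative weight:
  x=2 (Zone II, w=60) cum 60
  x=2 (Zone VI, w=275) cum 335
  x=3 (Zone IV, w=110) cum 445  ← median
  x=4 (Zone I, w=75) cum 520
  x=5 (Zone VII, w=90) cum 610
  x=6 (Zone III, w=6) cum 616
  x=13 (Zone V, w=150) cum 766
  x=19 (Zone VIII, w=50) cum 816
⇒ x* = 3
y-coordinate, sorted with cumulative weight:
  y=4 (Zone VIII, w=50) cum 50
  y=6 (Zone III, w=6) cum 56
  y=10 (Zone VI, w=275) cum 331
  y=10 (Zone VII, w=90) cum 421  ← median
  y=11 (Zone II, w=60) cum 481
  y=15 (Zone V, w=150) cum 631
  y=17 (Zone I, w=75) cum 706
  y=18 (Zone IV, w=110) cum 816
⇒ y* = 10

(3, 10)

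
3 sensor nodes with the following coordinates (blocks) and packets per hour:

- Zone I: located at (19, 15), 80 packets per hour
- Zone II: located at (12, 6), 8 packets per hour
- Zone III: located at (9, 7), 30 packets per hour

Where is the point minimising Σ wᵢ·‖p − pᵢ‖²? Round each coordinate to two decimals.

(15.98, 12.36)

The minimiser of Σwᵢ‖p−pᵢ‖² is the weighted centroid p* = (Σwᵢpᵢ)/(Σwᵢ).
Σwᵢ = 118.
Σwᵢxᵢ = 80·19 + 8·12 + 30·9 = 1886.
Σwᵢyᵢ = 80·15 + 8·6 + 30·7 = 1458.
x* = 1886/118 = 15.98, y* = 1458/118 = 12.36.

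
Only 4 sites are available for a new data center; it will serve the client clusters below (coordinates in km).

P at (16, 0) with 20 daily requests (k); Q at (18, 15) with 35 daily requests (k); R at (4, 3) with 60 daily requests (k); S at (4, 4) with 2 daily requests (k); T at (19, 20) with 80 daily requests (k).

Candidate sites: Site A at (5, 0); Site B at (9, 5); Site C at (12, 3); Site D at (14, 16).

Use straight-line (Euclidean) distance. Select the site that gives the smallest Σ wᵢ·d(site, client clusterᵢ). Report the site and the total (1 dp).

Total weighted distance at each candidate:
  Site A (5, 0): total = 3065.8
  Site B (9, 5): total = 2418.5
  Site C (12, 3): total = 2536.5
  Site D (14, 16): total = 1994.4
Minimum is at Site D with total 1994.4 km.

Site D, total 1994.4 km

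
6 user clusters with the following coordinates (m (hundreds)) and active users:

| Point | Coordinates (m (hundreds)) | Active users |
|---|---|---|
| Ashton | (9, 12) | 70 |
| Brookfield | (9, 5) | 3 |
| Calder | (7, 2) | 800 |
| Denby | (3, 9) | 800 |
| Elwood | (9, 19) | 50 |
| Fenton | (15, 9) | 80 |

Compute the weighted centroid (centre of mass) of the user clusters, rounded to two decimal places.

(5.72, 6.28)

The minimiser of Σwᵢ‖p−pᵢ‖² is the weighted centroid p* = (Σwᵢpᵢ)/(Σwᵢ).
Σwᵢ = 1803.
Σwᵢxᵢ = 70·9 + 3·9 + 800·7 + 800·3 + 50·9 + 80·15 = 10307.
Σwᵢyᵢ = 70·12 + 3·5 + 800·2 + 800·9 + 50·19 + 80·9 = 11325.
x* = 10307/1803 = 5.72, y* = 11325/1803 = 6.28.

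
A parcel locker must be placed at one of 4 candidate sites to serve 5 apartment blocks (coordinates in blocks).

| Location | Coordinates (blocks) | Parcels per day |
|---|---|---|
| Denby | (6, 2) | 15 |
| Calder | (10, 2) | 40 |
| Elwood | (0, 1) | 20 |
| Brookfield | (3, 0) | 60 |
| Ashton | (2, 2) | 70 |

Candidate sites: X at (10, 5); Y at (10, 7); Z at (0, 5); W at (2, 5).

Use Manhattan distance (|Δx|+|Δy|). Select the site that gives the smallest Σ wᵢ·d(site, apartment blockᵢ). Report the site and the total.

W, total 1235 blocks

Total weighted distance at each candidate:
  X (10, 5): total = 1995
  Y (10, 7): total = 2405
  Z (0, 5): total = 1565
  W (2, 5): total = 1235
Minimum is at W with total 1235 blocks.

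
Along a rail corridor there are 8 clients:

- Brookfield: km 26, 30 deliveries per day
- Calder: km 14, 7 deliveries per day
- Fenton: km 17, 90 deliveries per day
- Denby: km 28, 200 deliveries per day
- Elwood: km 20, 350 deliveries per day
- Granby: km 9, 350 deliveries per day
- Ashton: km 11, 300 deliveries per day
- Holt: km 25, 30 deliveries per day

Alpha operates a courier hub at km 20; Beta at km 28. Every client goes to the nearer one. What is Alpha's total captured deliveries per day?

The indifferent point is the midpoint (20+28)/2 = 24; clients left of it (closer to Alpha at 20) go to Alpha, those right go to Beta.
  Granby at 9 (w=350) → Alpha
  Ashton at 11 (w=300) → Alpha
  Calder at 14 (w=7) → Alpha
  Fenton at 17 (w=90) → Alpha
  Elwood at 20 (w=350) → Alpha
  Holt at 25 (w=30) → Beta
  Brookfield at 26 (w=30) → Beta
  Denby at 28 (w=200) → Beta
Alpha captures 1097; Beta captures 260.

1097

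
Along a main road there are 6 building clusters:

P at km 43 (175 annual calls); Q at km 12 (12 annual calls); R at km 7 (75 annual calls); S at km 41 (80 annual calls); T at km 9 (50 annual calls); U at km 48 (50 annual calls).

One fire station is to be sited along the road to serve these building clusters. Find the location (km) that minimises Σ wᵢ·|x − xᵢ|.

x = 43

For a sum of weighted absolute distances on a line, the optimum is the weighted median (not the mean). Total weight W = 442; half-weight = 221.
Sort by position and accumulate weight:
  km 7 (R, w=75) → cum 75
  km 9 (T, w=50) → cum 125
  km 12 (Q, w=12) → cum 137
  km 41 (S, w=80) → cum 217
  km 43 (P, w=175) → cum 392  ≥ 221 → median here
  km 48 (U, w=50) → cum 442
Optimal location: km 43.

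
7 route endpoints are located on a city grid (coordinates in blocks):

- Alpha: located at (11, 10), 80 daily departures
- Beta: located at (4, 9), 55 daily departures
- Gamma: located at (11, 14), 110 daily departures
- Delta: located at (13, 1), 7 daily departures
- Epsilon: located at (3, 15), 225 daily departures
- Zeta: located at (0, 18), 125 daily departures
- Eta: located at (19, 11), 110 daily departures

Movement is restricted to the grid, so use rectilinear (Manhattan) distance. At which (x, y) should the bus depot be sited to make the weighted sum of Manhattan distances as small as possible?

Manhattan distance separates: Σwᵢ(|x−xᵢ|+|y−yᵢ|) = Σwᵢ|x−xᵢ| + Σwᵢ|y−yᵢ|, so x and y are optimised independently as 1-D weighted medians.
Total weight W = 712; half = 356.
x-coordinate, sorted with cumulative weight:
  x=0 (Zeta, w=125) cum 125
  x=3 (Epsilon, w=225) cum 350
  x=4 (Beta, w=55) cum 405  ← median
  x=11 (Alpha, w=80) cum 485
  x=11 (Gamma, w=110) cum 595
  x=13 (Delta, w=7) cum 602
  x=19 (Eta, w=110) cum 712
⇒ x* = 4
y-coordinate, sorted with cumulative weight:
  y=1 (Delta, w=7) cum 7
  y=9 (Beta, w=55) cum 62
  y=10 (Alpha, w=80) cum 142
  y=11 (Eta, w=110) cum 252
  y=14 (Gamma, w=110) cum 362  ← median
  y=15 (Epsilon, w=225) cum 587
  y=18 (Zeta, w=125) cum 712
⇒ y* = 14

(4, 14)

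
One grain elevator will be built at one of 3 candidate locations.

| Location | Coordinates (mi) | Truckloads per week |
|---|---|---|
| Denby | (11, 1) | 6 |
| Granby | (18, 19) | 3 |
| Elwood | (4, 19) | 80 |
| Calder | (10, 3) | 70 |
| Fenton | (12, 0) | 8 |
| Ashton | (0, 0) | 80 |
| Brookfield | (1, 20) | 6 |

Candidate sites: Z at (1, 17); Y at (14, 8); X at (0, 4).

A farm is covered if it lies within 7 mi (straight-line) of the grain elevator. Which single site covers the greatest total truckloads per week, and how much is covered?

Coverage radius r = 7 mi; a point is covered iff (Δx)²+(Δy)² ≤ 7² = 49.
  Z (1, 17): covers {Elwood, Brookfield} → 86
  Y (14, 8): covers {Calder} → 70
  X (0, 4): covers {Ashton} → 80
Maximum coverage at Z: 86 truckloads per week.

Z, covering 86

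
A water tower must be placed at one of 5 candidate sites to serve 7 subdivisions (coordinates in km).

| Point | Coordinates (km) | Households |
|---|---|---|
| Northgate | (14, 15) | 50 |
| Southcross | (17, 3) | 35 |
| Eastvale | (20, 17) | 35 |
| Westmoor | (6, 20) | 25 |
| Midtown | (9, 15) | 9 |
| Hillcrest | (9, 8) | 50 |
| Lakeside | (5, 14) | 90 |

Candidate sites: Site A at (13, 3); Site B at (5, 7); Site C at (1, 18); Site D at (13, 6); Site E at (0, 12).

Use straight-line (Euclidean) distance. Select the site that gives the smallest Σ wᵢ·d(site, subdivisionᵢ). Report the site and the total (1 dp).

Site D, total 2805.9 km

Total weighted distance at each candidate:
  Site A (13, 3): total = 3407.7
  Site B (5, 7): total = 2918.4
  Site C (1, 18): total = 3461.6
  Site D (13, 6): total = 2805.9
  Site E (0, 12): total = 3423.2
Minimum is at Site D with total 2805.9 km.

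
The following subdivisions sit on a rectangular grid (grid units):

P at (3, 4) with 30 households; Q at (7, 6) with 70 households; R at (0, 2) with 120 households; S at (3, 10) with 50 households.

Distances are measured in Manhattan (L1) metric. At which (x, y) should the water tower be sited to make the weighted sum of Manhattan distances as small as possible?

(3, 4)

Manhattan distance separates: Σwᵢ(|x−xᵢ|+|y−yᵢ|) = Σwᵢ|x−xᵢ| + Σwᵢ|y−yᵢ|, so x and y are optimised independently as 1-D weighted medians.
Total weight W = 270; half = 135.
x-coordinate, sorted with cumulative weight:
  x=0 (R, w=120) cum 120
  x=3 (P, w=30) cum 150  ← median
  x=3 (S, w=50) cum 200
  x=7 (Q, w=70) cum 270
⇒ x* = 3
y-coordinate, sorted with cumulative weight:
  y=2 (R, w=120) cum 120
  y=4 (P, w=30) cum 150  ← median
  y=6 (Q, w=70) cum 220
  y=10 (S, w=50) cum 270
⇒ y* = 4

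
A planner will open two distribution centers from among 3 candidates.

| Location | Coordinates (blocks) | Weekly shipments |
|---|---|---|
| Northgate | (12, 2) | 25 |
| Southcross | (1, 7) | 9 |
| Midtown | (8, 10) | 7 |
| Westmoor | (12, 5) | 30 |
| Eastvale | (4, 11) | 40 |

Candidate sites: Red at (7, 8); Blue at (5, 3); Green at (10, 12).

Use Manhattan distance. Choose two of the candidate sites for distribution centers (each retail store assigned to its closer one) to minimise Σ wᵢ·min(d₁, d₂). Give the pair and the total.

{Red, Blue}, total 764

Evaluate every pair (each demand assigned to the nearer of the two):
  {Red, Blue}: total = 764
  {Red, Green}: total = 839
  {Blue, Green}: total = 850
Best pair: {Red, Blue} with total 764.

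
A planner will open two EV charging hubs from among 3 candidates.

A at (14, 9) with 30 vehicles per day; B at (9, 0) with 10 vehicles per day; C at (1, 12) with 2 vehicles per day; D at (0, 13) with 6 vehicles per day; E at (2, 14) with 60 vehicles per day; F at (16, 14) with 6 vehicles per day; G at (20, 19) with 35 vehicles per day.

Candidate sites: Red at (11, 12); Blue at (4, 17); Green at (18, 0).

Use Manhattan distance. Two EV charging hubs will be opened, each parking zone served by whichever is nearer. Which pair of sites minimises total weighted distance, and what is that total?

Evaluate every pair (each demand assigned to the nearer of the two):
  {Red, Blue}: total = 1286
  {Blue, Green}: total = 1564
  {Red, Green}: total = 1624
Best pair: {Red, Blue} with total 1286.

{Red, Blue}, total 1286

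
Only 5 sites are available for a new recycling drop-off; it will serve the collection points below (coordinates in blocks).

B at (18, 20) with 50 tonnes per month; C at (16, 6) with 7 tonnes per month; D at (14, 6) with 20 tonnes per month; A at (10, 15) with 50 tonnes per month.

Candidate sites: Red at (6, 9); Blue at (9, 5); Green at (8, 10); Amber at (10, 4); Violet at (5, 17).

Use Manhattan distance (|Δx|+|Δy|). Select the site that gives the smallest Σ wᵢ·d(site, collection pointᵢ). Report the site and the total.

Total weighted distance at each candidate:
  Red (6, 9): total = 1961
  Blue (9, 5): total = 1926
  Green (8, 10): total = 1634
  Amber (10, 4): total = 1926
  Violet (5, 17): total = 1704
Minimum is at Green with total 1634 blocks.

Green, total 1634 blocks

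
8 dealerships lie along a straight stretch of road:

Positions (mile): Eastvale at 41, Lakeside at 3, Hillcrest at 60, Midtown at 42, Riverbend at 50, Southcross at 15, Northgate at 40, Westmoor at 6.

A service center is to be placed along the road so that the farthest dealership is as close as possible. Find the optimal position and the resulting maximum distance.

location 31.5, max distance 28.5

The 1-center on a line is the midpoint of the two extreme points: leftmost at 3, rightmost at 60.
Optimal location = (3 + 60)/2 = 31.5; maximum distance = (60 − 3)/2 = 28.5.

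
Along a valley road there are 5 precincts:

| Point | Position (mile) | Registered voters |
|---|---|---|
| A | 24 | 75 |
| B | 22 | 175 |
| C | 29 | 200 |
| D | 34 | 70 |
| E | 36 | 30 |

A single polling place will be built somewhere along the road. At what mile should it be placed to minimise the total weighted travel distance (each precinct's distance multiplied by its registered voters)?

x = 29

For a sum of weighted absolute distances on a line, the optimum is the weighted median (not the mean). Total weight W = 550; half-weight = 275.
Sort by position and accumulate weight:
  mile 22 (B, w=175) → cum 175
  mile 24 (A, w=75) → cum 250
  mile 29 (C, w=200) → cum 450  ≥ 275 → median here
  mile 34 (D, w=70) → cum 520
  mile 36 (E, w=30) → cum 550
Optimal location: mile 29.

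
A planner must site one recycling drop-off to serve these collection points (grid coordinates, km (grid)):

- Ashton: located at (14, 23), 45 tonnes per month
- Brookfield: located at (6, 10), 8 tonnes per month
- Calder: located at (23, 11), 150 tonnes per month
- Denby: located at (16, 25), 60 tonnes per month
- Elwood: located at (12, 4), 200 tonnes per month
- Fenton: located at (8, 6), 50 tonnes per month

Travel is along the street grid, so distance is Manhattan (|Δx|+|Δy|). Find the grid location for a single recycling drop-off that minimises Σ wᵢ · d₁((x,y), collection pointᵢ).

Manhattan distance separates: Σwᵢ(|x−xᵢ|+|y−yᵢ|) = Σwᵢ|x−xᵢ| + Σwᵢ|y−yᵢ|, so x and y are optimised independently as 1-D weighted medians.
Total weight W = 513; half = 256.5.
x-coordinate, sorted with cumulative weight:
  x=6 (Brookfield, w=8) cum 8
  x=8 (Fenton, w=50) cum 58
  x=12 (Elwood, w=200) cum 258  ← median
  x=14 (Ashton, w=45) cum 303
  x=16 (Denby, w=60) cum 363
  x=23 (Calder, w=150) cum 513
⇒ x* = 12
y-coordinate, sorted with cumulative weight:
  y=4 (Elwood, w=200) cum 200
  y=6 (Fenton, w=50) cum 250
  y=10 (Brookfield, w=8) cum 258  ← median
  y=11 (Calder, w=150) cum 408
  y=23 (Ashton, w=45) cum 453
  y=25 (Denby, w=60) cum 513
⇒ y* = 10

(12, 10)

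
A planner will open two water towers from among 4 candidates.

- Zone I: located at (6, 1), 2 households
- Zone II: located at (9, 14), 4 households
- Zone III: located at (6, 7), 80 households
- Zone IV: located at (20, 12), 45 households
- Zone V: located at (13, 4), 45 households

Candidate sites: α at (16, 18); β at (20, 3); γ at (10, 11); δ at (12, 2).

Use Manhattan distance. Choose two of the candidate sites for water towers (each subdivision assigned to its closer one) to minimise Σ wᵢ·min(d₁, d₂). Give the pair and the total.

{γ, δ}, total 1300

Evaluate every pair (each demand assigned to the nearer of the two):
  {γ, δ}: total = 1300
  {β, γ}: total = 1449
  {β, δ}: total = 1494
  {α, δ}: total = 1523
  {α, γ}: total = 1584
  {α, β}: total = 2281
Best pair: {γ, δ} with total 1300.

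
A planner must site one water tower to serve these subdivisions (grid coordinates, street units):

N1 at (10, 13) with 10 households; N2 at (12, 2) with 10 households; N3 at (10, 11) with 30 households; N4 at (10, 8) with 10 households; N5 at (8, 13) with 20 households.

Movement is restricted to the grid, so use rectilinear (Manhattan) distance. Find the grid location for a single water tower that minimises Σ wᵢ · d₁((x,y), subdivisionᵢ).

(10, 11)

Manhattan distance separates: Σwᵢ(|x−xᵢ|+|y−yᵢ|) = Σwᵢ|x−xᵢ| + Σwᵢ|y−yᵢ|, so x and y are optimised independently as 1-D weighted medians.
Total weight W = 80; half = 40.
x-coordinate, sorted with cumulative weight:
  x=8 (N5, w=20) cum 20
  x=10 (N1, w=10) cum 30
  x=10 (N3, w=30) cum 60  ← median
  x=10 (N4, w=10) cum 70
  x=12 (N2, w=10) cum 80
⇒ x* = 10
y-coordinate, sorted with cumulative weight:
  y=2 (N2, w=10) cum 10
  y=8 (N4, w=10) cum 20
  y=11 (N3, w=30) cum 50  ← median
  y=13 (N1, w=10) cum 60
  y=13 (N5, w=20) cum 80
⇒ y* = 11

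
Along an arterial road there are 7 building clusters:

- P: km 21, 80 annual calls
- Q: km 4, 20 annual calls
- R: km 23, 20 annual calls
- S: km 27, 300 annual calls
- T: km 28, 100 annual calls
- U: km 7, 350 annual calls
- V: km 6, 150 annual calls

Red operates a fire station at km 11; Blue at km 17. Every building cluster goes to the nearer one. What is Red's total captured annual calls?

520

The indifferent point is the midpoint (11+17)/2 = 14; building clusters left of it (closer to Red at 11) go to Red, those right go to Blue.
  Q at 4 (w=20) → Red
  V at 6 (w=150) → Red
  U at 7 (w=350) → Red
  P at 21 (w=80) → Blue
  R at 23 (w=20) → Blue
  S at 27 (w=300) → Blue
  T at 28 (w=100) → Blue
Red captures 520; Blue captures 500.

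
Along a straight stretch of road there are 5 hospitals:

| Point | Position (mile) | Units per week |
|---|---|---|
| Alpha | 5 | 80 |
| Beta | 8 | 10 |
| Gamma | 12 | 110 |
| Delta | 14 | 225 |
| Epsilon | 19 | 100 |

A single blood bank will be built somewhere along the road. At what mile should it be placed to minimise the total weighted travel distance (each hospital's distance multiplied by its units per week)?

For a sum of weighted absolute distances on a line, the optimum is the weighted median (not the mean). Total weight W = 525; half-weight = 262.5.
Sort by position and accumulate weight:
  mile 5 (Alpha, w=80) → cum 80
  mile 8 (Beta, w=10) → cum 90
  mile 12 (Gamma, w=110) → cum 200
  mile 14 (Delta, w=225) → cum 425  ≥ 262.5 → median here
  mile 19 (Epsilon, w=100) → cum 525
Optimal location: mile 14.

x = 14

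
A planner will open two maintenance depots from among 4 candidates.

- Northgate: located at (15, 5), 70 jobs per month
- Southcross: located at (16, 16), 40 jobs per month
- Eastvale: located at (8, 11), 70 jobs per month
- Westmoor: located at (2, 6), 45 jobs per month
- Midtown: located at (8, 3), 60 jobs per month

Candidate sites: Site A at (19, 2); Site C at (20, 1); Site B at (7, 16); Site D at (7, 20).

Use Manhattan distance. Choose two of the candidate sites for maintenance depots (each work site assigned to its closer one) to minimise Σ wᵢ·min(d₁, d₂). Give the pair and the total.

Evaluate every pair (each demand assigned to the nearer of the two):
  {Site A, Site B}: total = 2665
  {Site C, Site B}: total = 2925
  {Site A, Site D}: total = 3285
  {Site C, Site D}: total = 3545
  {Site B, Site D}: total = 3625
  {Site A, Site C}: total = 4235
Best pair: {Site A, Site B} with total 2665.

{Site A, Site B}, total 2665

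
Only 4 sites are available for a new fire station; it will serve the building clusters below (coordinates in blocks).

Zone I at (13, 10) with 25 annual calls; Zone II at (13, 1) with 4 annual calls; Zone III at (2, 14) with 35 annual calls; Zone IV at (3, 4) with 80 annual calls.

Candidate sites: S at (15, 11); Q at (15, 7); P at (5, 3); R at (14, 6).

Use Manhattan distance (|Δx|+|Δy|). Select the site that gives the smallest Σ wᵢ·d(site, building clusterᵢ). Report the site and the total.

Total weighted distance at each candidate:
  S (15, 11): total = 2203
  Q (15, 7): total = 2057
  P (5, 3): total = 1145
  R (14, 6): total = 1889
Minimum is at P with total 1145 blocks.

P, total 1145 blocks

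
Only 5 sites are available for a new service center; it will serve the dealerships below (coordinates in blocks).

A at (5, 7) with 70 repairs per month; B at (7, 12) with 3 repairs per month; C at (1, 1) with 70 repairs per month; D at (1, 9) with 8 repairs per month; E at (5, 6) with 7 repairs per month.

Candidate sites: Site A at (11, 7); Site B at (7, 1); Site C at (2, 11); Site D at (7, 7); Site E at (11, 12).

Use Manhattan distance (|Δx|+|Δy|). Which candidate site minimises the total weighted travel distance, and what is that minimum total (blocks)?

Total weighted distance at each candidate:
  Site A (11, 7): total = 1712
  Site B (7, 1): total = 1174
  Site C (2, 11): total = 1358
  Site D (7, 7): total = 1080
  Site E (11, 12): total = 2440
Minimum is at Site D with total 1080 blocks.

Site D, total 1080 blocks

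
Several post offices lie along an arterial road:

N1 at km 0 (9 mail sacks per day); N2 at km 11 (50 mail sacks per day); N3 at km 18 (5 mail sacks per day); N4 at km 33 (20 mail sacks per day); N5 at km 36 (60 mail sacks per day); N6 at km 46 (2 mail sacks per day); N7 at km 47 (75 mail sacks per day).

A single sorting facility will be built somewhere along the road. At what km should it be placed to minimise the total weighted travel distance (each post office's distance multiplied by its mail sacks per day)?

x = 36

For a sum of weighted absolute distances on a line, the optimum is the weighted median (not the mean). Total weight W = 221; half-weight = 110.5.
Sort by position and accumulate weight:
  km 0 (N1, w=9) → cum 9
  km 11 (N2, w=50) → cum 59
  km 18 (N3, w=5) → cum 64
  km 33 (N4, w=20) → cum 84
  km 36 (N5, w=60) → cum 144  ≥ 110.5 → median here
  km 46 (N6, w=2) → cum 146
  km 47 (N7, w=75) → cum 221
Optimal location: km 36.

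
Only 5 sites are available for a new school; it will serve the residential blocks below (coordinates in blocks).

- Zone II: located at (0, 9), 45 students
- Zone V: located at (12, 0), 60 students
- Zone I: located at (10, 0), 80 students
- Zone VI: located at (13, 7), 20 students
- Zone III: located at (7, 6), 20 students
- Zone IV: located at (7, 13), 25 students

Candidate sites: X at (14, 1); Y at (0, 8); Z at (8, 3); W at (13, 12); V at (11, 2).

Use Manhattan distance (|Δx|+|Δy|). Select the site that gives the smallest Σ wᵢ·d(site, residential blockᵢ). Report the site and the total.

Total weighted distance at each candidate:
  X (14, 1): total = 2425
  Y (0, 8): total = 3445
  Z (8, 3): total = 1985
  W (13, 12): total = 3215
  V (11, 2): total = 1905
Minimum is at V with total 1905 blocks.

V, total 1905 blocks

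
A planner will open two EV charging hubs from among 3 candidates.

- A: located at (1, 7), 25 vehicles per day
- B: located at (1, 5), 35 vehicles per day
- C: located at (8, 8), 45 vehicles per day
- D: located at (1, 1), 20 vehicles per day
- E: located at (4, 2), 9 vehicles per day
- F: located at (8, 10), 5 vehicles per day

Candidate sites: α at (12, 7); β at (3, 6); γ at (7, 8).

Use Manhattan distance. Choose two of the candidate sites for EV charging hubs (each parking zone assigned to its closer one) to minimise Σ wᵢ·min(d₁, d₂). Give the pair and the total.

Evaluate every pair (each demand assigned to the nearer of the two):
  {β, γ}: total = 425
  {α, β}: total = 625
  {α, γ}: total = 891
Best pair: {β, γ} with total 425.

{β, γ}, total 425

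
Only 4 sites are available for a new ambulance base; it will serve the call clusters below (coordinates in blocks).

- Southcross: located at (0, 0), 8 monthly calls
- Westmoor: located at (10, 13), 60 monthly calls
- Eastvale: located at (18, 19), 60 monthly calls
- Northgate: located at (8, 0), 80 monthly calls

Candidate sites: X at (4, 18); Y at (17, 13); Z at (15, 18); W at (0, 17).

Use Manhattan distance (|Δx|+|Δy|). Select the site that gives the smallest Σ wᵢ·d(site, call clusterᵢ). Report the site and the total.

Total weighted distance at each candidate:
  X (4, 18): total = 3496
  Y (17, 13): total = 2840
  Z (15, 18): total = 3104
  W (0, 17): total = 4176
Minimum is at Y with total 2840 blocks.

Y, total 2840 blocks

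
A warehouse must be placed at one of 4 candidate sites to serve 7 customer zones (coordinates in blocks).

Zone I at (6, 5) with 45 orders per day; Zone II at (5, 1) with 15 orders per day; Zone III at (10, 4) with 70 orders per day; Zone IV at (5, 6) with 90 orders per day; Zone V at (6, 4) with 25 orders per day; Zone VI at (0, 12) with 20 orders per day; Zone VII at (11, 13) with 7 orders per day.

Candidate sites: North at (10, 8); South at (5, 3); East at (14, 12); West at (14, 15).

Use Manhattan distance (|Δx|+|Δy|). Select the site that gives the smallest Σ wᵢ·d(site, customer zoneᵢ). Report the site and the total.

Total weighted distance at each candidate:
  North (10, 8): total = 1927
  South (5, 3): total = 1297
  East (14, 12): total = 3873
  West (14, 15): total = 4675
Minimum is at South with total 1297 blocks.

South, total 1297 blocks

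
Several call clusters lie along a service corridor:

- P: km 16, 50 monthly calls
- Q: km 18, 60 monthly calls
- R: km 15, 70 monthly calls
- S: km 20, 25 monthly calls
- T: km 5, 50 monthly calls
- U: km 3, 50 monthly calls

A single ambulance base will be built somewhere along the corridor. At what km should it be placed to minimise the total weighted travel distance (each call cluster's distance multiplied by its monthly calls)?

x = 15

For a sum of weighted absolute distances on a line, the optimum is the weighted median (not the mean). Total weight W = 305; half-weight = 152.5.
Sort by position and accumulate weight:
  km 3 (U, w=50) → cum 50
  km 5 (T, w=50) → cum 100
  km 15 (R, w=70) → cum 170  ≥ 152.5 → median here
  km 16 (P, w=50) → cum 220
  km 18 (Q, w=60) → cum 280
  km 20 (S, w=25) → cum 305
Optimal location: km 15.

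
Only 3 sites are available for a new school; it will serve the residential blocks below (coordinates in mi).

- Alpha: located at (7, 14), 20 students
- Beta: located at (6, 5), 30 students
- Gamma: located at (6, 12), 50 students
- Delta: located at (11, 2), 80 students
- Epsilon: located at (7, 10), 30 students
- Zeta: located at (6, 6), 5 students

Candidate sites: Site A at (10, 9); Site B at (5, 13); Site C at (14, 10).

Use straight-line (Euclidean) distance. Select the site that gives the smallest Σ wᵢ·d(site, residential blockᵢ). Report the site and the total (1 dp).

Total weighted distance at each candidate:
  Site A (10, 9): total = 1221.9
  Site B (5, 13): total = 1503.2
  Site C (14, 10): total = 1794.8
Minimum is at Site A with total 1221.9 mi.

Site A, total 1221.9 mi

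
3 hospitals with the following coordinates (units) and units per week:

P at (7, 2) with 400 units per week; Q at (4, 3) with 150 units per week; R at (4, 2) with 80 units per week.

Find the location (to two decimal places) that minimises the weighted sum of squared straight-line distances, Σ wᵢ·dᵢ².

The minimiser of Σwᵢ‖p−pᵢ‖² is the weighted centroid p* = (Σwᵢpᵢ)/(Σwᵢ).
Σwᵢ = 630.
Σwᵢxᵢ = 400·7 + 150·4 + 80·4 = 3720.
Σwᵢyᵢ = 400·2 + 150·3 + 80·2 = 1410.
x* = 3720/630 = 5.90, y* = 1410/630 = 2.24.

(5.90, 2.24)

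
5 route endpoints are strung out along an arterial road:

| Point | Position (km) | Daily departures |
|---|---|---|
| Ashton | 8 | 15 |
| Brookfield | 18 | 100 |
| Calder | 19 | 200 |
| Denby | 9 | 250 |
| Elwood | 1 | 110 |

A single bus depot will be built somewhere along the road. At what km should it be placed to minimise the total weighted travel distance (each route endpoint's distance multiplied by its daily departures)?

For a sum of weighted absolute distances on a line, the optimum is the weighted median (not the mean). Total weight W = 675; half-weight = 337.5.
Sort by position and accumulate weight:
  km 1 (Elwood, w=110) → cum 110
  km 8 (Ashton, w=15) → cum 125
  km 9 (Denby, w=250) → cum 375  ≥ 337.5 → median here
  km 18 (Brookfield, w=100) → cum 475
  km 19 (Calder, w=200) → cum 675
Optimal location: km 9.

x = 9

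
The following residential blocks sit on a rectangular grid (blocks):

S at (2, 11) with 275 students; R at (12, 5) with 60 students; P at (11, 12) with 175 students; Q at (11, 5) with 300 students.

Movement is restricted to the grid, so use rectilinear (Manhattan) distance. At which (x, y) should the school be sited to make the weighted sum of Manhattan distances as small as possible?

Manhattan distance separates: Σwᵢ(|x−xᵢ|+|y−yᵢ|) = Σwᵢ|x−xᵢ| + Σwᵢ|y−yᵢ|, so x and y are optimised independently as 1-D weighted medians.
Total weight W = 810; half = 405.
x-coordinate, sorted with cumulative weight:
  x=2 (S, w=275) cum 275
  x=11 (P, w=175) cum 450  ← median
  x=11 (Q, w=300) cum 750
  x=12 (R, w=60) cum 810
⇒ x* = 11
y-coordinate, sorted with cumulative weight:
  y=5 (R, w=60) cum 60
  y=5 (Q, w=300) cum 360
  y=11 (S, w=275) cum 635  ← median
  y=12 (P, w=175) cum 810
⇒ y* = 11

(11, 11)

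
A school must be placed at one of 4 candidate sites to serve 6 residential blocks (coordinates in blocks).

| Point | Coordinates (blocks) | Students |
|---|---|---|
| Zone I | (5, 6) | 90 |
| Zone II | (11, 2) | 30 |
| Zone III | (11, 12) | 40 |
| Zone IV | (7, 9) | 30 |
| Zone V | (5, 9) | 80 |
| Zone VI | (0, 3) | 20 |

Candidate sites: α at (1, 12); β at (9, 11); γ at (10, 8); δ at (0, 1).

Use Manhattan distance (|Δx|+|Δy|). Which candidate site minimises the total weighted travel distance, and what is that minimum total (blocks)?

Total weighted distance at each candidate:
  α (1, 12): total = 2930
  β (9, 11): total = 2200
  γ (10, 8): total = 1940
  δ (0, 1): total = 3670
Minimum is at γ with total 1940 blocks.

γ, total 1940 blocks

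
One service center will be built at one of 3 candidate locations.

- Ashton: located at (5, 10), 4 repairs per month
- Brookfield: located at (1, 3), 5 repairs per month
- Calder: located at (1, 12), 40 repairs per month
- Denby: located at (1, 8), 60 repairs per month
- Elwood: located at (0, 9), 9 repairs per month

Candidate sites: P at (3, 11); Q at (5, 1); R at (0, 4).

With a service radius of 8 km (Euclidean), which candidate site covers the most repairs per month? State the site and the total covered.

P, covering 113

Coverage radius r = 8 km; a point is covered iff (Δx)²+(Δy)² ≤ 8² = 64.
  P (3, 11): covers {Ashton, Calder, Denby, Elwood} → 113
  Q (5, 1): covers {Brookfield} → 5
  R (0, 4): covers {Ashton, Brookfield, Denby, Elwood} → 78
Maximum coverage at P: 113 repairs per month.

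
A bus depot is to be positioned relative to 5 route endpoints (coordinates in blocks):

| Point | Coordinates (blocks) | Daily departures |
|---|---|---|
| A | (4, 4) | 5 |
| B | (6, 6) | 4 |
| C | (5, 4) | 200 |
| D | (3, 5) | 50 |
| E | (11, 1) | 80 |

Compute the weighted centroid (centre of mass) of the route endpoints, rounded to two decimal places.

(6.12, 3.46)

The minimiser of Σwᵢ‖p−pᵢ‖² is the weighted centroid p* = (Σwᵢpᵢ)/(Σwᵢ).
Σwᵢ = 339.
Σwᵢxᵢ = 5·4 + 4·6 + 200·5 + 50·3 + 80·11 = 2074.
Σwᵢyᵢ = 5·4 + 4·6 + 200·4 + 50·5 + 80·1 = 1174.
x* = 2074/339 = 6.12, y* = 1174/339 = 3.46.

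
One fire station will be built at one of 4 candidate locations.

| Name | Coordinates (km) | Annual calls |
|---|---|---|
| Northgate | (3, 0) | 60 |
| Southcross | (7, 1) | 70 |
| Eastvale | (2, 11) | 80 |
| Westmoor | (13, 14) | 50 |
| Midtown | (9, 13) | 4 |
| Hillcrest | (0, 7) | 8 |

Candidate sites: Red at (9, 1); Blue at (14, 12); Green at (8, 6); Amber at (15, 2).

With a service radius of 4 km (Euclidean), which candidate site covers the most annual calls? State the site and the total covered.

Red, covering 70

Coverage radius r = 4 km; a point is covered iff (Δx)²+(Δy)² ≤ 4² = 16.
  Red (9, 1): covers {Southcross} → 70
  Blue (14, 12): covers {Westmoor} → 50
  Green (8, 6): covers {none} → 0
  Amber (15, 2): covers {none} → 0
Maximum coverage at Red: 70 annual calls.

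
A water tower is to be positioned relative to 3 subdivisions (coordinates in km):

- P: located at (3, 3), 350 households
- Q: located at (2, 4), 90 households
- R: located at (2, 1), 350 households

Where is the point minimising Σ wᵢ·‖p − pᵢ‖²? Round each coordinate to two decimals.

(2.44, 2.23)

The minimiser of Σwᵢ‖p−pᵢ‖² is the weighted centroid p* = (Σwᵢpᵢ)/(Σwᵢ).
Σwᵢ = 790.
Σwᵢxᵢ = 350·3 + 90·2 + 350·2 = 1930.
Σwᵢyᵢ = 350·3 + 90·4 + 350·1 = 1760.
x* = 1930/790 = 2.44, y* = 1760/790 = 2.23.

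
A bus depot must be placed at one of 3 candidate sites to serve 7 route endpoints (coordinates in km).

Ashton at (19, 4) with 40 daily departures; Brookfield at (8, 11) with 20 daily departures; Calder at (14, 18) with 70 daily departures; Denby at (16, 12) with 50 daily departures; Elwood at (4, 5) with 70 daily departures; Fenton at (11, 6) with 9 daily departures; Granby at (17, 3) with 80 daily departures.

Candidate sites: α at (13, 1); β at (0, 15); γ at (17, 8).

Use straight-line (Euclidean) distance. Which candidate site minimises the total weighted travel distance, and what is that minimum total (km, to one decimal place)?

γ, total 2696.4 km

Total weighted distance at each candidate:
  α (13, 1): total = 3349.7
  β (0, 15): total = 5419.8
  γ (17, 8): total = 2696.4
Minimum is at γ with total 2696.4 km.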